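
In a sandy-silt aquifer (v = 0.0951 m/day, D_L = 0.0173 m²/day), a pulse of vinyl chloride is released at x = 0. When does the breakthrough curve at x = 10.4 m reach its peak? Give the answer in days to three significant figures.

107 days

For the 1D instantaneous-source solution, setting ∂C/∂t = 0 at fixed x gives v²t² + 2Dt − x² = 0, so t = (√(D² + v²x²) − D)/v².
√(D² + v²x²) = √(0.0173² + 0.0951² × 10.4²) = 0.9892; v² = 0.00904401.
t = (0.9892 − 0.0173)/0.00904401 = 107 days (vs. the pure-advection estimate x/v = 109 d).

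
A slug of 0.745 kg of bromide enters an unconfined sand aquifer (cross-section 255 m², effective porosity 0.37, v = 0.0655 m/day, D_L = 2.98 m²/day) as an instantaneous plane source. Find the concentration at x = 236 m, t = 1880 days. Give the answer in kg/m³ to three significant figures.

For an instantaneous plane source, C(x,t) = M/(n_e·A·√(4πDt)) · exp(−(x−vt)²/(4Dt)), with n_e·A the pore (flow) area.
Plume center vt = 0.0655 × 1880 = 123.14 m, so the well at 236 m is 112.86 m downgradient of the peak.
√(4πDt) = 265.3 m, giving peak height M/(n_e·A·√(4πDt)) = 0.745/(0.37 × 255 × 265.3) = 2.976e-05 kg/m³.
(x−vt)²/(4Dt) = (112.86)²/(4 × 2.98 × 1880) = 0.5684; exp(−0.5684) = 0.5664.
C = 2.976e-05 × 0.5664 = 1.69e-05 kg/m³.

1.69e-05 kg/m³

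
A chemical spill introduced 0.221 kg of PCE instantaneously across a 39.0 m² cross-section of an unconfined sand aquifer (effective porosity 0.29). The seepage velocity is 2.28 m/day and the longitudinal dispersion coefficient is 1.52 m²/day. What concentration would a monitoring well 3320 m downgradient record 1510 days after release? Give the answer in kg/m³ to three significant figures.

For an instantaneous plane source, C(x,t) = M/(n_e·A·√(4πDt)) · exp(−(x−vt)²/(4Dt)), with n_e·A the pore (flow) area.
Plume center vt = 2.28 × 1510 = 3442.8 m, so the well at 3320 m is 122.8 m upgradient of the peak.
√(4πDt) = 169.8 m, giving peak height M/(n_e·A·√(4πDt)) = 0.221/(0.29 × 39.0 × 169.8) = 0.0001151 kg/m³.
(x−vt)²/(4Dt) = (-122.8)²/(4 × 1.52 × 1510) = 1.643; exp(−1.643) = 0.1934.
C = 0.0001151 × 0.1934 = 2.23e-05 kg/m³.

2.23e-05 kg/m³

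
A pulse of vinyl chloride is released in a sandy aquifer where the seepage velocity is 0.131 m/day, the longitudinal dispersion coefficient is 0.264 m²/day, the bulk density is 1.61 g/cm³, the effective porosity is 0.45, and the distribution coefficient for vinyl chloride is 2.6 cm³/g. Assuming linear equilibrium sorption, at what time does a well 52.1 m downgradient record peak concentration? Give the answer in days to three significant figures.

Retardation factor R = 1 + ρ_b·K_d/n = 1 + 1.61 × 2.6/0.45 = 10.30.
Sorption retards both mechanisms: v_R = v/R = 0.01272 m/day, D_R = D/R = 0.02563 m²/day.
Peak time from v_R²t² + 2D_R t − x² = 0: t = (√(D_R² + v_R²x²) − D_R)/v_R².
√(D_R² + v_R²x²) = √(0.02563² + 0.01272² × 52.1²) = 0.6632; v_R² = 0.0001618.
t = (0.6632 − 0.02563)/0.0001618 = 3940 days.

3940 days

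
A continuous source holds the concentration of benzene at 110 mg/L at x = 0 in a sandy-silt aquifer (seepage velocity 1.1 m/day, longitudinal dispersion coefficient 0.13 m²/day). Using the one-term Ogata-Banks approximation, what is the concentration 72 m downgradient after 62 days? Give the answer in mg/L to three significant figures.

For a continuous step input, C/C₀ ≈ ½·erfc((x−vt)/(2√(Dt))).
vt = 1.1 × 62 = 68.2 m and 2√(Dt) = 2√(0.13 × 62) = 5.678 m.
Argument (x−vt)/(2√(Dt)) = (72 − 68.2)/5.678 = 0.6692; ½·erfc(0.6692) = 0.1720.
C = 110 × 0.1720 = 18.9 mg/L.

18.9 mg/L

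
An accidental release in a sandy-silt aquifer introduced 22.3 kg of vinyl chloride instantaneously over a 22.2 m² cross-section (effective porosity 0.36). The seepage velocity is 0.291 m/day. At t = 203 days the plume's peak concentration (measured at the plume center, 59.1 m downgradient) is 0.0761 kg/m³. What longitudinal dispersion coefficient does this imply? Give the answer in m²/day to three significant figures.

At the plume center C_max = M/(n_e·A·√(4πDt)), so D = M²/(4πt·(n_e·A·C_max)²).
n_e·A·C_max = 0.36 × 22.2 × 0.0761 = 0.6082 kg/m.
D = 22.3²/(4π × 203 × 0.6082²) = 0.527 m²/day.

0.527 m²/day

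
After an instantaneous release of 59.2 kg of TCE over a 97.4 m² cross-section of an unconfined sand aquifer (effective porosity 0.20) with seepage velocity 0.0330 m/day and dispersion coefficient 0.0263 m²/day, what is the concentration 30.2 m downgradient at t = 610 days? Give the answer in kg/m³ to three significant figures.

0.0441 kg/m³

For an instantaneous plane source, C(x,t) = M/(n_e·A·√(4πDt)) · exp(−(x−vt)²/(4Dt)), with n_e·A the pore (flow) area.
Plume center vt = 0.0330 × 610 = 20.13 m, so the well at 30.2 m is 10.07 m downgradient of the peak.
√(4πDt) = 14.20 m, giving peak height M/(n_e·A·√(4πDt)) = 59.2/(0.20 × 97.4 × 14.20) = 0.2140 kg/m³.
(x−vt)²/(4Dt) = (10.07)²/(4 × 0.0263 × 610) = 1.580; exp(−1.580) = 0.2060.
C = 0.2140 × 0.2060 = 0.0441 kg/m³.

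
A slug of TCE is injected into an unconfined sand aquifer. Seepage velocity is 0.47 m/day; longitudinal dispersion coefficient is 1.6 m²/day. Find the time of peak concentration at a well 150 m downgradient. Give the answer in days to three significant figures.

For the 1D instantaneous-source solution, setting ∂C/∂t = 0 at fixed x gives v²t² + 2Dt − x² = 0, so t = (√(D² + v²x²) − D)/v².
√(D² + v²x²) = √(1.6² + 0.47² × 150²) = 70.52; v² = 0.2209.
t = (70.52 − 1.6)/0.2209 = 312 days (vs. the pure-advection estimate x/v = 319 d).

312 days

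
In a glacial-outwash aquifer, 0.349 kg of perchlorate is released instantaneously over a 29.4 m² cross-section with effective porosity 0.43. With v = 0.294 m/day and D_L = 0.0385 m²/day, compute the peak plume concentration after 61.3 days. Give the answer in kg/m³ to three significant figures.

0.00507 kg/m³

The peak of an instantaneous 1D plume sits at x = vt; there the Gaussian factor is 1 and C_max = M/(n_e·A·√(4πDt)), where n_e·A is the pore area the mass is dissolved in.
√(4πDt) = √(4π × 0.0385 × 61.3) = 5.446 m, so C_max = 0.349/(0.43 × 29.4 × 5.446) = 0.00507 kg/m³.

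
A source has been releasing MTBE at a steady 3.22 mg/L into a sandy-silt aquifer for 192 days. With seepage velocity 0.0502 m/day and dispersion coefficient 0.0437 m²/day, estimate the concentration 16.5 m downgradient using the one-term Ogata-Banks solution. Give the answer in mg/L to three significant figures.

For a continuous step input, C/C₀ ≈ ½·erfc((x−vt)/(2√(Dt))).
vt = 0.0502 × 192 = 9.6384 m and 2√(Dt) = 2√(0.0437 × 192) = 5.793 m.
Argument (x−vt)/(2√(Dt)) = (16.5 − 9.6384)/5.793 = 1.184; ½·erfc(1.184) = 0.04702.
C = 3.22 × 0.04702 = 0.151 mg/L.

0.151 mg/L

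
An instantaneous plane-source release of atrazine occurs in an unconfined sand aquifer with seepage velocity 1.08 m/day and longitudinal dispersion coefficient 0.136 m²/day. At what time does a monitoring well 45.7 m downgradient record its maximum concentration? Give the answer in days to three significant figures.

42.2 days

For the 1D instantaneous-source solution, setting ∂C/∂t = 0 at fixed x gives v²t² + 2Dt − x² = 0, so t = (√(D² + v²x²) − D)/v².
√(D² + v²x²) = √(0.136² + 1.08² × 45.7²) = 49.36; v² = 1.1664.
t = (49.36 − 0.136)/1.1664 = 42.2 days (vs. the pure-advection estimate x/v = 42.3 d).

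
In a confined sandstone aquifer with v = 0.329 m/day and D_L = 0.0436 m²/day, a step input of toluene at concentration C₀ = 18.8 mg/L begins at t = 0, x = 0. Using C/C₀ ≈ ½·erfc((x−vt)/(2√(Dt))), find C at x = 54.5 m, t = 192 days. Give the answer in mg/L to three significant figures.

For a continuous step input, C/C₀ ≈ ½·erfc((x−vt)/(2√(Dt))).
vt = 0.329 × 192 = 63.168 m and 2√(Dt) = 2√(0.0436 × 192) = 5.787 m.
Argument (x−vt)/(2√(Dt)) = (54.5 − 63.168)/5.787 = -1.498; ½·erfc(-1.498) = 0.9829.
C = 18.8 × 0.9829 = 18.5 mg/L.

18.5 mg/L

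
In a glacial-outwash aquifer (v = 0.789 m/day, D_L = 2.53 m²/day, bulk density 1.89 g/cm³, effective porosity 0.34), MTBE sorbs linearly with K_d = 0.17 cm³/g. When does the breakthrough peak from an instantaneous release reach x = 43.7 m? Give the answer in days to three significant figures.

Retardation factor R = 1 + ρ_b·K_d/n = 1 + 1.89 × 0.17/0.34 = 1.945.
Sorption retards both mechanisms: v_R = v/R = 0.4057 m/day, D_R = D/R = 1.301 m²/day.
Peak time from v_R²t² + 2D_R t − x² = 0: t = (√(D_R² + v_R²x²) − D_R)/v_R².
√(D_R² + v_R²x²) = √(1.301² + 0.4057² × 43.7²) = 17.78; v_R² = 0.1646.
t = (17.78 − 1.301)/0.1646 = 100 days.

100 days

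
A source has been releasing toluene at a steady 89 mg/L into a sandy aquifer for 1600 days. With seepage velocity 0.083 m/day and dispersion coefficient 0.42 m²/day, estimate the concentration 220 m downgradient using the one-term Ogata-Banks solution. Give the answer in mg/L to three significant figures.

For a continuous step input, C/C₀ ≈ ½·erfc((x−vt)/(2√(Dt))).
vt = 0.083 × 1600 = 132.8 m and 2√(Dt) = 2√(0.42 × 1600) = 51.85 m.
Argument (x−vt)/(2√(Dt)) = (220 − 132.8)/51.85 = 1.682; ½·erfc(1.682) = 0.008687.
C = 89 × 0.008687 = 0.773 mg/L.

0.773 mg/L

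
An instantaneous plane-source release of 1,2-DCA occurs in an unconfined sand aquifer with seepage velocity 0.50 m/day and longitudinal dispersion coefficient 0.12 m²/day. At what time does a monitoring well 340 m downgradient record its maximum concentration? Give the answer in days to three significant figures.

For the 1D instantaneous-source solution, setting ∂C/∂t = 0 at fixed x gives v²t² + 2Dt − x² = 0, so t = (√(D² + v²x²) − D)/v².
√(D² + v²x²) = √(0.12² + 0.50² × 340²) = 170.0; v² = 0.25.
t = (170.0 − 0.12)/0.25 = 680 days (vs. the pure-advection estimate x/v = 680 d).

680 days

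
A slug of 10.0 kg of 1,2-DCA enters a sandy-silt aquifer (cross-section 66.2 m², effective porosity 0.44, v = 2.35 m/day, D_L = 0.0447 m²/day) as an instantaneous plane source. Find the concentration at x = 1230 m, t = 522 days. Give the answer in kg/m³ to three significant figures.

0.0178 kg/m³

For an instantaneous plane source, C(x,t) = M/(n_e·A·√(4πDt)) · exp(−(x−vt)²/(4Dt)), with n_e·A the pore (flow) area.
Plume center vt = 2.35 × 522 = 1226.7 m, so the well at 1230 m is 3.3 m downgradient of the peak.
√(4πDt) = 17.12 m, giving peak height M/(n_e·A·√(4πDt)) = 10.0/(0.44 × 66.2 × 17.12) = 0.02005 kg/m³.
(x−vt)²/(4Dt) = (3.3)²/(4 × 0.0447 × 522) = 0.1167; exp(−0.1167) = 0.8899.
C = 0.02005 × 0.8899 = 0.0178 kg/m³.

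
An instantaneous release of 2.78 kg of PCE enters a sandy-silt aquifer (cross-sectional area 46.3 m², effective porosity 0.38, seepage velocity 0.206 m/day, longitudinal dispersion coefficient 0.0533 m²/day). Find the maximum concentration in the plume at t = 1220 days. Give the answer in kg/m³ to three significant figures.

0.00553 kg/m³

The peak of an instantaneous 1D plume sits at x = vt; there the Gaussian factor is 1 and C_max = M/(n_e·A·√(4πDt)), where n_e·A is the pore area the mass is dissolved in.
√(4πDt) = √(4π × 0.0533 × 1220) = 28.59 m, so C_max = 2.78/(0.38 × 46.3 × 28.59) = 0.00553 kg/m³.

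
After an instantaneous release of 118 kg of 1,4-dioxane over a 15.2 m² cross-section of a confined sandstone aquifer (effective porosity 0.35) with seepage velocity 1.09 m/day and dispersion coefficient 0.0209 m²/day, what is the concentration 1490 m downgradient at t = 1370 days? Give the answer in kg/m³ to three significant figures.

1.06 kg/m³

For an instantaneous plane source, C(x,t) = M/(n_e·A·√(4πDt)) · exp(−(x−vt)²/(4Dt)), with n_e·A the pore (flow) area.
Plume center vt = 1.09 × 1370 = 1493.3 m, so the well at 1490 m is 3.3 m upgradient of the peak.
√(4πDt) = 18.97 m, giving peak height M/(n_e·A·√(4πDt)) = 118/(0.35 × 15.2 × 18.97) = 1.169 kg/m³.
(x−vt)²/(4Dt) = (-3.3)²/(4 × 0.0209 × 1370) = 0.09508; exp(−0.09508) = 0.9093.
C = 1.169 × 0.9093 = 1.06 kg/m³.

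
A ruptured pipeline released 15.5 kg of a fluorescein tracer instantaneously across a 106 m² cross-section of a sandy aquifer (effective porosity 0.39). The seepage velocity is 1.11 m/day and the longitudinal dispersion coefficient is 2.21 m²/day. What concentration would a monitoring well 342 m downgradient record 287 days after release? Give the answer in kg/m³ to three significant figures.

For an instantaneous plane source, C(x,t) = M/(n_e·A·√(4πDt)) · exp(−(x−vt)²/(4Dt)), with n_e·A the pore (flow) area.
Plume center vt = 1.11 × 287 = 318.57 m, so the well at 342 m is 23.43 m downgradient of the peak.
√(4πDt) = 89.28 m, giving peak height M/(n_e·A·√(4πDt)) = 15.5/(0.39 × 106 × 89.28) = 0.004200 kg/m³.
(x−vt)²/(4Dt) = (23.43)²/(4 × 2.21 × 287) = 0.2164; exp(−0.2164) = 0.8054.
C = 0.004200 × 0.8054 = 0.00338 kg/m³.

0.00338 kg/m³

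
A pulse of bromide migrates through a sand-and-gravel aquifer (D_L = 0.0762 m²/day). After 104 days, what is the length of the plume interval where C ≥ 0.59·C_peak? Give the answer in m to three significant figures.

8.18 m

The plume is Gaussian with σ = √(2Dt) = √(2 × 0.0762 × 104) = 3.981 m.
C/C_peak = exp(−Δx²/(2σ²)) = 0.59 ⇒ Δx = σ·√(−2 ln 0.59) = 3.981 × 1.027 = 4.088 m.
Width = 2Δx = 8.18 m.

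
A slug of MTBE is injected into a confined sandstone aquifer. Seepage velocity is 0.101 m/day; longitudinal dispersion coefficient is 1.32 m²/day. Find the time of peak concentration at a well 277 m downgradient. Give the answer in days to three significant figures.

For the 1D instantaneous-source solution, setting ∂C/∂t = 0 at fixed x gives v²t² + 2Dt − x² = 0, so t = (√(D² + v²x²) − D)/v².
√(D² + v²x²) = √(1.32² + 0.101² × 277²) = 28.01; v² = 0.010201.
t = (28.01 − 1.32)/0.010201 = 2620 days (vs. the pure-advection estimate x/v = 2740 d).

2620 days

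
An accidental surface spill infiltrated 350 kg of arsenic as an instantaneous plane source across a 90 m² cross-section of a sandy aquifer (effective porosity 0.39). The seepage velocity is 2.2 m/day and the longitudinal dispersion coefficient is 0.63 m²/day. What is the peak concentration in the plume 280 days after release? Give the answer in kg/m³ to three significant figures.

The peak of an instantaneous 1D plume sits at x = vt; there the Gaussian factor is 1 and C_max = M/(n_e·A·√(4πDt)), where n_e·A is the pore area the mass is dissolved in.
√(4πDt) = √(4π × 0.63 × 280) = 47.08 m, so C_max = 350/(0.39 × 90 × 47.08) = 0.212 kg/m³.

0.212 kg/m³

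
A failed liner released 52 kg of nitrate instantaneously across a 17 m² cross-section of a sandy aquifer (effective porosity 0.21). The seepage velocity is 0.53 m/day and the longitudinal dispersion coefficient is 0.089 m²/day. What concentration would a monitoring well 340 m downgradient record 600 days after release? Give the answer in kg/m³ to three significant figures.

0.0583 kg/m³

For an instantaneous plane source, C(x,t) = M/(n_e·A·√(4πDt)) · exp(−(x−vt)²/(4Dt)), with n_e·A the pore (flow) area.
Plume center vt = 0.53 × 600 = 318 m, so the well at 340 m is 22 m downgradient of the peak.
√(4πDt) = 25.90 m, giving peak height M/(n_e·A·√(4πDt)) = 52/(0.21 × 17 × 25.90) = 0.5624 kg/m³.
(x−vt)²/(4Dt) = (22)²/(4 × 0.089 × 600) = 2.266; exp(−2.266) = 0.1037.
C = 0.5624 × 0.1037 = 0.0583 kg/m³.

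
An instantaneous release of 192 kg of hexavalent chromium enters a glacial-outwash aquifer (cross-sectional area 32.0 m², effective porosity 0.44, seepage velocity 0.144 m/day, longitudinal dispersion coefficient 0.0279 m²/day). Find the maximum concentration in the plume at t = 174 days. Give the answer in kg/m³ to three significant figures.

The peak of an instantaneous 1D plume sits at x = vt; there the Gaussian factor is 1 and C_max = M/(n_e·A·√(4πDt)), where n_e·A is the pore area the mass is dissolved in.
√(4πDt) = √(4π × 0.0279 × 174) = 7.811 m, so C_max = 192/(0.44 × 32.0 × 7.811) = 1.75 kg/m³.

1.75 kg/m³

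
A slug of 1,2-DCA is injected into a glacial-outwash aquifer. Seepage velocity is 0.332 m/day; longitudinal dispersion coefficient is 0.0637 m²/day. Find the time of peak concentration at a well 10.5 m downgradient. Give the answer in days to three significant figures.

31.1 days

For the 1D instantaneous-source solution, setting ∂C/∂t = 0 at fixed x gives v²t² + 2Dt − x² = 0, so t = (√(D² + v²x²) − D)/v².
√(D² + v²x²) = √(0.0637² + 0.332² × 10.5²) = 3.487; v² = 0.110224.
t = (3.487 − 0.0637)/0.110224 = 31.1 days (vs. the pure-advection estimate x/v = 31.6 d).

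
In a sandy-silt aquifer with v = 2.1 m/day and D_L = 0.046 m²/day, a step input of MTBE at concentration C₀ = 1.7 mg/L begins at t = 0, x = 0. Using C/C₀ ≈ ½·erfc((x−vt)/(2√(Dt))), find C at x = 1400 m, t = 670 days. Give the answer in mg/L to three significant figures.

For a continuous step input, C/C₀ ≈ ½·erfc((x−vt)/(2√(Dt))).
vt = 2.1 × 670 = 1407 m and 2√(Dt) = 2√(0.046 × 670) = 11.10 m.
Argument (x−vt)/(2√(Dt)) = (1400 − 1407)/11.10 = -0.6306; ½·erfc(-0.6306) = 0.8138.
C = 1.7 × 0.8138 = 1.38 mg/L.

1.38 mg/L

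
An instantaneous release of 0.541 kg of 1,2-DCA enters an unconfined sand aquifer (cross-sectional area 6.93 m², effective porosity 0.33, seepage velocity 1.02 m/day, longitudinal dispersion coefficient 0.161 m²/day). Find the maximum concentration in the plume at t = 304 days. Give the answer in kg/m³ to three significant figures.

0.00954 kg/m³

The peak of an instantaneous 1D plume sits at x = vt; there the Gaussian factor is 1 and C_max = M/(n_e·A·√(4πDt)), where n_e·A is the pore area the mass is dissolved in.
√(4πDt) = √(4π × 0.161 × 304) = 24.80 m, so C_max = 0.541/(0.33 × 6.93 × 24.80) = 0.00954 kg/m³.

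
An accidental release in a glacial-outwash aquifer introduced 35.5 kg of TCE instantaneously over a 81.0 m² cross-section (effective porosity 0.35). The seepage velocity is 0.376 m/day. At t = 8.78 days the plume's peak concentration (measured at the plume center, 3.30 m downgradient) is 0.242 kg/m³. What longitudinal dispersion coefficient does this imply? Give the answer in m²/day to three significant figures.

0.243 m²/day

At the plume center C_max = M/(n_e·A·√(4πDt)), so D = M²/(4πt·(n_e·A·C_max)²).
n_e·A·C_max = 0.35 × 81.0 × 0.242 = 6.861 kg/m.
D = 35.5²/(4π × 8.78 × 6.861²) = 0.243 m²/day.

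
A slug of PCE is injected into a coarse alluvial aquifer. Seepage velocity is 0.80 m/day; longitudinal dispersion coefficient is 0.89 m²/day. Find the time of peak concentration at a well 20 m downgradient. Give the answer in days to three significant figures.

For the 1D instantaneous-source solution, setting ∂C/∂t = 0 at fixed x gives v²t² + 2Dt − x² = 0, so t = (√(D² + v²x²) − D)/v².
√(D² + v²x²) = √(0.89² + 0.80² × 20²) = 16.02; v² = 0.64.
t = (16.02 − 0.89)/0.64 = 23.6 days (vs. the pure-advection estimate x/v = 25.0 d).

23.6 days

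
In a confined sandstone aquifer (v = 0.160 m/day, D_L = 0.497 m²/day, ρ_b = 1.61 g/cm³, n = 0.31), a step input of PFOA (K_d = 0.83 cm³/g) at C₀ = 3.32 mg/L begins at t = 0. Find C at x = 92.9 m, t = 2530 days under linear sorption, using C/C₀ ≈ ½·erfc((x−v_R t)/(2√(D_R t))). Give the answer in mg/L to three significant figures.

0.736 mg/L

Retardation factor R = 1 + ρ_b·K_d/n = 1 + 1.61 × 0.83/0.31 = 5.311.
Sorption retards both mechanisms: v_R = v/R = 0.03013 m/day, D_R = D/R = 0.09358 m²/day.
v_R·t = 0.03013 × 2530 = 76.2289 m; 2√(D_R t) = 30.77 m; argument = (92.9 − 76.2289)/30.77 = 0.5418.
C = C₀ × ½·erfc(0.5418) = 3.32 × 0.2218 = 0.736 mg/L.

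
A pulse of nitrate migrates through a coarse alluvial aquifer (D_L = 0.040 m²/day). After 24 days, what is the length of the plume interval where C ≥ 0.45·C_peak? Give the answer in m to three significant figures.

3.50 m

The plume is Gaussian with σ = √(2Dt) = √(2 × 0.040 × 24) = 1.386 m.
C/C_peak = exp(−Δx²/(2σ²)) = 0.45 ⇒ Δx = σ·√(−2 ln 0.45) = 1.386 × 1.264 = 1.752 m.
Width = 2Δx = 3.50 m.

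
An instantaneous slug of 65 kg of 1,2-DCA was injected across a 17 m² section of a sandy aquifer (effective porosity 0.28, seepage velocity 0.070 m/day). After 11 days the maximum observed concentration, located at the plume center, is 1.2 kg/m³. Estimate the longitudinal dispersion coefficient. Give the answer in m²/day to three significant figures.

At the plume center C_max = M/(n_e·A·√(4πDt)), so D = M²/(4πt·(n_e·A·C_max)²).
n_e·A·C_max = 0.28 × 17 × 1.2 = 5.712 kg/m.
D = 65²/(4π × 11 × 5.712²) = 0.937 m²/day.

0.937 m²/day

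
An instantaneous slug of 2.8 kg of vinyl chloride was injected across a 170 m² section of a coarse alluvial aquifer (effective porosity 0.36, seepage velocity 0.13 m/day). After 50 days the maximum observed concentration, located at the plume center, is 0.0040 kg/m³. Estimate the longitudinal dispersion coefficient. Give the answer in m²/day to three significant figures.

At the plume center C_max = M/(n_e·A·√(4πDt)), so D = M²/(4πt·(n_e·A·C_max)²).
n_e·A·C_max = 0.36 × 170 × 0.0040 = 0.2448 kg/m.
D = 2.8²/(4π × 50 × 0.2448²) = 0.208 m²/day.

0.208 m²/day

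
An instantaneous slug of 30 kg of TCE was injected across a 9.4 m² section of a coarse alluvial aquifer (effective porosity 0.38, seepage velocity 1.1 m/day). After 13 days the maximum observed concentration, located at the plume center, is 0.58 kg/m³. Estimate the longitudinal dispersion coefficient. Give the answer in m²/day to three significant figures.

At the plume center C_max = M/(n_e·A·√(4πDt)), so D = M²/(4πt·(n_e·A·C_max)²).
n_e·A·C_max = 0.38 × 9.4 × 0.58 = 2.072 kg/m.
D = 30²/(4π × 13 × 2.072²) = 1.28 m²/day.

1.28 m²/day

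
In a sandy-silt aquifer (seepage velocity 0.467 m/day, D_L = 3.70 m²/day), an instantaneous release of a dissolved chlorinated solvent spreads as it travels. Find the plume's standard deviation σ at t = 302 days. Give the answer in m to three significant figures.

Dispersive spreading gives a Gaussian with σ² = 2Dt; advection only shifts the center.
σ = √(2 × 3.70 × 302) = 47.3 m.

47.3 m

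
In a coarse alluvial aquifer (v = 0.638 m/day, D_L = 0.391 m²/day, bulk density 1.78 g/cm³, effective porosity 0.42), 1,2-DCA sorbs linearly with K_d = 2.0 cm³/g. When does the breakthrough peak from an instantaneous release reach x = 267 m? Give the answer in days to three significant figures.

Retardation factor R = 1 + ρ_b·K_d/n = 1 + 1.78 × 2.0/0.42 = 9.476.
Sorption retards both mechanisms: v_R = v/R = 0.06733 m/day, D_R = D/R = 0.04126 m²/day.
Peak time from v_R²t² + 2D_R t − x² = 0: t = (√(D_R² + v_R²x²) − D_R)/v_R².
√(D_R² + v_R²x²) = √(0.04126² + 0.06733² × 267²) = 17.98; v_R² = 0.004533.
t = (17.98 − 0.04126)/0.004533 = 3960 days.

3960 days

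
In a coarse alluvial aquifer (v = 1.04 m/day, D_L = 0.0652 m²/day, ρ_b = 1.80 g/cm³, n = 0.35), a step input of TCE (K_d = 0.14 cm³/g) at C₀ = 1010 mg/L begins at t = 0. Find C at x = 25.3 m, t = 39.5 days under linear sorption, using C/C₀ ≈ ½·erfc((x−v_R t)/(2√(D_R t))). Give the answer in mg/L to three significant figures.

Retardation factor R = 1 + ρ_b·K_d/n = 1 + 1.80 × 0.14/0.35 = 1.720.
Sorption retards both mechanisms: v_R = v/R = 0.6047 m/day, D_R = D/R = 0.03791 m²/day.
v_R·t = 0.6047 × 39.5 = 23.88565 m; 2√(D_R t) = 2.447 m; argument = (25.3 − 23.88565)/2.447 = 0.5780.
C = C₀ × ½·erfc(0.5780) = 1010 × 0.2068 = 209 mg/L.

209 mg/L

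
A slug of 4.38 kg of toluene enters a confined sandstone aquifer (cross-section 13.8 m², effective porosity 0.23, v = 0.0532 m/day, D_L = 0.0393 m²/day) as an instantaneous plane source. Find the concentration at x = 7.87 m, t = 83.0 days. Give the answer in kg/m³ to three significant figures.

For an instantaneous plane source, C(x,t) = M/(n_e·A·√(4πDt)) · exp(−(x−vt)²/(4Dt)), with n_e·A the pore (flow) area.
Plume center vt = 0.0532 × 83.0 = 4.4156 m, so the well at 7.87 m is 3.4544 m downgradient of the peak.
√(4πDt) = 6.402 m, giving peak height M/(n_e·A·√(4πDt)) = 4.38/(0.23 × 13.8 × 6.402) = 0.2156 kg/m³.
(x−vt)²/(4Dt) = (3.4544)²/(4 × 0.0393 × 83.0) = 0.9146; exp(−0.9146) = 0.4007.
C = 0.2156 × 0.4007 = 0.0864 kg/m³.

0.0864 kg/m³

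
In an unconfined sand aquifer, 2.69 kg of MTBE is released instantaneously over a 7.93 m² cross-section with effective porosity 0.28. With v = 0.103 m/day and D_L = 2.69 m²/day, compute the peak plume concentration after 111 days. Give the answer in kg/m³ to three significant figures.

The peak of an instantaneous 1D plume sits at x = vt; there the Gaussian factor is 1 and C_max = M/(n_e·A·√(4πDt)), where n_e·A is the pore area the mass is dissolved in.
√(4πDt) = √(4π × 2.69 × 111) = 61.26 m, so C_max = 2.69/(0.28 × 7.93 × 61.26) = 0.0198 kg/m³.

0.0198 kg/m³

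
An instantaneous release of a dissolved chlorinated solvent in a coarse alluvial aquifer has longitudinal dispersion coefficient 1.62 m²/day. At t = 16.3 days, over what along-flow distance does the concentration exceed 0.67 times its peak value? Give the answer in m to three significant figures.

13.0 m

The plume is Gaussian with σ = √(2Dt) = √(2 × 1.62 × 16.3) = 7.267 m.
C/C_peak = exp(−Δx²/(2σ²)) = 0.67 ⇒ Δx = σ·√(−2 ln 0.67) = 7.267 × 0.8950 = 6.504 m.
Width = 2Δx = 13.0 m.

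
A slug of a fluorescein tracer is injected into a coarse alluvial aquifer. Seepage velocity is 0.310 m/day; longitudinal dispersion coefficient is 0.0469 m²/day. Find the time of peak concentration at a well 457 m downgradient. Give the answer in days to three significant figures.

For the 1D instantaneous-source solution, setting ∂C/∂t = 0 at fixed x gives v²t² + 2Dt − x² = 0, so t = (√(D² + v²x²) − D)/v².
√(D² + v²x²) = √(0.0469² + 0.310² × 457²) = 141.7; v² = 0.0961.
t = (141.7 − 0.0469)/0.0961 = 1470 days (vs. the pure-advection estimate x/v = 1470 d).

1470 days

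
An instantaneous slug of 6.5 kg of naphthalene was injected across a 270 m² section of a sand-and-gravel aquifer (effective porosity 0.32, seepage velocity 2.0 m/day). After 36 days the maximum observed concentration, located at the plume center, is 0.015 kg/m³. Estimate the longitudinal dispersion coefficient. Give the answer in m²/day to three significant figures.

0.0556 m²/day

At the plume center C_max = M/(n_e·A·√(4πDt)), so D = M²/(4πt·(n_e·A·C_max)²).
n_e·A·C_max = 0.32 × 270 × 0.015 = 1.296 kg/m.
D = 6.5²/(4π × 36 × 1.296²) = 0.0556 m²/day.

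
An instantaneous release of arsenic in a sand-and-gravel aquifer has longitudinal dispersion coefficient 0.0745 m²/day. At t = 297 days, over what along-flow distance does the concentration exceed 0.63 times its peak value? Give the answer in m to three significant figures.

12.8 m

The plume is Gaussian with σ = √(2Dt) = √(2 × 0.0745 × 297) = 6.652 m.
C/C_peak = exp(−Δx²/(2σ²)) = 0.63 ⇒ Δx = σ·√(−2 ln 0.63) = 6.652 × 0.9613 = 6.395 m.
Width = 2Δx = 12.8 m.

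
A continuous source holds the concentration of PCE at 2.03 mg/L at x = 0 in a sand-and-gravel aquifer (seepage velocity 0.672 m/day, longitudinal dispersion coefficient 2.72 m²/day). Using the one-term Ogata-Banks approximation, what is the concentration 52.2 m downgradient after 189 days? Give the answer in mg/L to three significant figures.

For a continuous step input, C/C₀ ≈ ½·erfc((x−vt)/(2√(Dt))).
vt = 0.672 × 189 = 127.008 m and 2√(Dt) = 2√(2.72 × 189) = 45.35 m.
Argument (x−vt)/(2√(Dt)) = (52.2 − 127.008)/45.35 = -1.650; ½·erfc(-1.650) = 0.9902.
C = 2.03 × 0.9902 = 2.01 mg/L.

2.01 mg/L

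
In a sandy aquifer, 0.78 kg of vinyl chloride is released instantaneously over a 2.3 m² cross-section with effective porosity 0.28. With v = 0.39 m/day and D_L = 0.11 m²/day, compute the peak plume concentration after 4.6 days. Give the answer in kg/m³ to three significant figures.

The peak of an instantaneous 1D plume sits at x = vt; there the Gaussian factor is 1 and C_max = M/(n_e·A·√(4πDt)), where n_e·A is the pore area the mass is dissolved in.
√(4πDt) = √(4π × 0.11 × 4.6) = 2.522 m, so C_max = 0.78/(0.28 × 2.3 × 2.522) = 0.480 kg/m³.

0.480 kg/m³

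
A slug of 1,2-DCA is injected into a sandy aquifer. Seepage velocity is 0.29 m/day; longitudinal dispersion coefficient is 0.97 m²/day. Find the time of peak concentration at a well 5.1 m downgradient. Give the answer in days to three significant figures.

9.50 days

For the 1D instantaneous-source solution, setting ∂C/∂t = 0 at fixed x gives v²t² + 2Dt − x² = 0, so t = (√(D² + v²x²) − D)/v².
√(D² + v²x²) = √(0.97² + 0.29² × 5.1²) = 1.769; v² = 0.0841.
t = (1.769 − 0.97)/0.0841 = 9.50 days (vs. the pure-advection estimate x/v = 17.6 d).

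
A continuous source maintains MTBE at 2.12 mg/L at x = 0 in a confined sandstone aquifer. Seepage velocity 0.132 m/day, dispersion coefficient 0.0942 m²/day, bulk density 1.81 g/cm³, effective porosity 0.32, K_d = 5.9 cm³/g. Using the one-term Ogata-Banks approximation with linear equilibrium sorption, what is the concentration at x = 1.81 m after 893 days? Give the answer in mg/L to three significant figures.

Retardation factor R = 1 + ρ_b·K_d/n = 1 + 1.81 × 5.9/0.32 = 34.37.
Sorption retards both mechanisms: v_R = v/R = 0.003841 m/day, D_R = D/R = 0.002741 m²/day.
v_R·t = 0.003841 × 893 = 3.430013 m; 2√(D_R t) = 3.129 m; argument = (1.81 − 3.430013)/3.129 = -0.5177.
C = C₀ × ½·erfc(-0.5177) = 2.12 × 0.7680 = 1.63 mg/L.

1.63 mg/L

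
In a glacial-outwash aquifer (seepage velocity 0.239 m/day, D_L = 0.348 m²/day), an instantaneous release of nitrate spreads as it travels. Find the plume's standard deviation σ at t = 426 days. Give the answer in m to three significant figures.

17.2 m

Dispersive spreading gives a Gaussian with σ² = 2Dt; advection only shifts the center.
σ = √(2 × 0.348 × 426) = 17.2 m.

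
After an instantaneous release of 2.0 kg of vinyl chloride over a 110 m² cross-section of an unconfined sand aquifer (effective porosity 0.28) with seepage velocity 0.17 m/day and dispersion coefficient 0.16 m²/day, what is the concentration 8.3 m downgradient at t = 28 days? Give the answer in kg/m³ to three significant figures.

For an instantaneous plane source, C(x,t) = M/(n_e·A·√(4πDt)) · exp(−(x−vt)²/(4Dt)), with n_e·A the pore (flow) area.
Plume center vt = 0.17 × 28 = 4.76 m, so the well at 8.3 m is 3.54 m downgradient of the peak.
√(4πDt) = 7.503 m, giving peak height M/(n_e·A·√(4πDt)) = 2.0/(0.28 × 110 × 7.503) = 0.008655 kg/m³.
(x−vt)²/(4Dt) = (3.54)²/(4 × 0.16 × 28) = 0.6993; exp(−0.6993) = 0.4969.
C = 0.008655 × 0.4969 = 0.00430 kg/m³.

0.00430 kg/m³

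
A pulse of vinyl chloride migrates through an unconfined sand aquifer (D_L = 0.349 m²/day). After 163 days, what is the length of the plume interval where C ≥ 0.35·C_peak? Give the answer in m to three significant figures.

30.9 m

The plume is Gaussian with σ = √(2Dt) = √(2 × 0.349 × 163) = 10.67 m.
C/C_peak = exp(−Δx²/(2σ²)) = 0.35 ⇒ Δx = σ·√(−2 ln 0.35) = 10.67 × 1.449 = 15.46 m.
Width = 2Δx = 30.9 m.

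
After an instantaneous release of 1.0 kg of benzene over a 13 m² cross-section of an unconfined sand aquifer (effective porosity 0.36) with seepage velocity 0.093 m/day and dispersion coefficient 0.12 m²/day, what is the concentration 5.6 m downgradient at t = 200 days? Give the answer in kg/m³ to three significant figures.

For an instantaneous plane source, C(x,t) = M/(n_e·A·√(4πDt)) · exp(−(x−vt)²/(4Dt)), with n_e·A the pore (flow) area.
Plume center vt = 0.093 × 200 = 18.6 m, so the well at 5.6 m is 13 m upgradient of the peak.
√(4πDt) = 17.37 m, giving peak height M/(n_e·A·√(4πDt)) = 1.0/(0.36 × 13 × 17.37) = 0.01230 kg/m³.
(x−vt)²/(4Dt) = (-13)²/(4 × 0.12 × 200) = 1.760; exp(−1.760) = 0.1720.
C = 0.01230 × 0.1720 = 0.00212 kg/m³.

0.00212 kg/m³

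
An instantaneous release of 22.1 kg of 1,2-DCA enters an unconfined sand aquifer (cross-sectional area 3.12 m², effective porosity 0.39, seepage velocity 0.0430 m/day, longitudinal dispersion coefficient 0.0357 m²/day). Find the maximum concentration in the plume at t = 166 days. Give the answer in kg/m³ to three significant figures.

The peak of an instantaneous 1D plume sits at x = vt; there the Gaussian factor is 1 and C_max = M/(n_e·A·√(4πDt)), where n_e·A is the pore area the mass is dissolved in.
√(4πDt) = √(4π × 0.0357 × 166) = 8.630 m, so C_max = 22.1/(0.39 × 3.12 × 8.630) = 2.10 kg/m³.

2.10 kg/m³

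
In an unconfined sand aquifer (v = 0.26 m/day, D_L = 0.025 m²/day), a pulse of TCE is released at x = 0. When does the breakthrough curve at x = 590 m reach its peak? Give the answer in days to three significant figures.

For the 1D instantaneous-source solution, setting ∂C/∂t = 0 at fixed x gives v²t² + 2Dt − x² = 0, so t = (√(D² + v²x²) − D)/v².
√(D² + v²x²) = √(0.025² + 0.26² × 590²) = 153.4; v² = 0.0676.
t = (153.4 − 0.025)/0.0676 = 2270 days (vs. the pure-advection estimate x/v = 2270 d).

2270 days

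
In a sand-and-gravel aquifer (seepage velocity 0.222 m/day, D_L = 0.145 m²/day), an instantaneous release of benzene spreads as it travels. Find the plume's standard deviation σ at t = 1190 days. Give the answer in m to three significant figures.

Dispersive spreading gives a Gaussian with σ² = 2Dt; advection only shifts the center.
σ = √(2 × 0.145 × 1190) = 18.6 m.

18.6 m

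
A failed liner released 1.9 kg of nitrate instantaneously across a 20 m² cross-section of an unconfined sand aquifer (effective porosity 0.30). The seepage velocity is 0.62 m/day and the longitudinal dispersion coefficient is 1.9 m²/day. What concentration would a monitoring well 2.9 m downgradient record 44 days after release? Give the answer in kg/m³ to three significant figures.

For an instantaneous plane source, C(x,t) = M/(n_e·A·√(4πDt)) · exp(−(x−vt)²/(4Dt)), with n_e·A the pore (flow) area.
Plume center vt = 0.62 × 44 = 27.28 m, so the well at 2.9 m is 24.38 m upgradient of the peak.
√(4πDt) = 32.41 m, giving peak height M/(n_e·A·√(4πDt)) = 1.9/(0.30 × 20 × 32.41) = 0.009771 kg/m³.
(x−vt)²/(4Dt) = (-24.38)²/(4 × 1.9 × 44) = 1.777; exp(−1.777) = 0.1691.
C = 0.009771 × 0.1691 = 0.00165 kg/m³.

0.00165 kg/m³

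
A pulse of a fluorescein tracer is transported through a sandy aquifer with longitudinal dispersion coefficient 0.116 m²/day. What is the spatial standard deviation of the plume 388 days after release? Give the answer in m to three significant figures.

9.49 m

Dispersive spreading gives a Gaussian with σ² = 2Dt; advection only shifts the center.
σ = √(2 × 0.116 × 388) = 9.49 m.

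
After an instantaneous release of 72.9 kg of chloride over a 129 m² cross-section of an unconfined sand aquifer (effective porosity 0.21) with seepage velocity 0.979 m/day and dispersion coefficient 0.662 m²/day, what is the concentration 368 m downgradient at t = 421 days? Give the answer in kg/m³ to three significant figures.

0.00791 kg/m³

For an instantaneous plane source, C(x,t) = M/(n_e·A·√(4πDt)) · exp(−(x−vt)²/(4Dt)), with n_e·A the pore (flow) area.
Plume center vt = 0.979 × 421 = 412.159 m, so the well at 368 m is 44.159 m upgradient of the peak.
√(4πDt) = 59.18 m, giving peak height M/(n_e·A·√(4πDt)) = 72.9/(0.21 × 129 × 59.18) = 0.04547 kg/m³.
(x−vt)²/(4Dt) = (-44.159)²/(4 × 0.662 × 421) = 1.749; exp(−1.749) = 0.1739.
C = 0.04547 × 0.1739 = 0.00791 kg/m³.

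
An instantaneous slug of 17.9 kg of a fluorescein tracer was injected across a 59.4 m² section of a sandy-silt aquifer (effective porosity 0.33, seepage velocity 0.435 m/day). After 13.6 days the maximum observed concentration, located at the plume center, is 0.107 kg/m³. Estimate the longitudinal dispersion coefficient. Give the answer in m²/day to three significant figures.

0.426 m²/day

At the plume center C_max = M/(n_e·A·√(4πDt)), so D = M²/(4πt·(n_e·A·C_max)²).
n_e·A·C_max = 0.33 × 59.4 × 0.107 = 2.097 kg/m.
D = 17.9²/(4π × 13.6 × 2.097²) = 0.426 m²/day.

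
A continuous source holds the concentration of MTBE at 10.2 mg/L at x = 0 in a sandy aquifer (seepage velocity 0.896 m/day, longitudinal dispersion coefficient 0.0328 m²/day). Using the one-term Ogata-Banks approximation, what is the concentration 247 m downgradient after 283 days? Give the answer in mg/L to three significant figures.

9.55 mg/L

For a continuous step input, C/C₀ ≈ ½·erfc((x−vt)/(2√(Dt))).
vt = 0.896 × 283 = 253.568 m and 2√(Dt) = 2√(0.0328 × 283) = 6.093 m.
Argument (x−vt)/(2√(Dt)) = (247 − 253.568)/6.093 = -1.078; ½·erfc(-1.078) = 0.9363.
C = 10.2 × 0.9363 = 9.55 mg/L.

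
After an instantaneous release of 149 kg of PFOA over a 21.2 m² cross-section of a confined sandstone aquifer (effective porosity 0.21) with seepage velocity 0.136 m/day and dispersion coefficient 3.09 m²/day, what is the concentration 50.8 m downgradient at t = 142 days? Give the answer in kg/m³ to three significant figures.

For an instantaneous plane source, C(x,t) = M/(n_e·A·√(4πDt)) · exp(−(x−vt)²/(4Dt)), with n_e·A the pore (flow) area.
Plume center vt = 0.136 × 142 = 19.312 m, so the well at 50.8 m is 31.488 m downgradient of the peak.
√(4πDt) = 74.26 m, giving peak height M/(n_e·A·√(4πDt)) = 149/(0.21 × 21.2 × 74.26) = 0.4507 kg/m³.
(x−vt)²/(4Dt) = (31.488)²/(4 × 3.09 × 142) = 0.5649; exp(−0.5649) = 0.5684.
C = 0.4507 × 0.5684 = 0.256 kg/m³.

0.256 kg/m³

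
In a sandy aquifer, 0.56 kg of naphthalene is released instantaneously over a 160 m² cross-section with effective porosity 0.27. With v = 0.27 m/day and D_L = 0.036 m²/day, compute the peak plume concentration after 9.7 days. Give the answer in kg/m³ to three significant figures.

0.00619 kg/m³

The peak of an instantaneous 1D plume sits at x = vt; there the Gaussian factor is 1 and C_max = M/(n_e·A·√(4πDt)), where n_e·A is the pore area the mass is dissolved in.
√(4πDt) = √(4π × 0.036 × 9.7) = 2.095 m, so C_max = 0.56/(0.27 × 160 × 2.095) = 0.00619 kg/m³.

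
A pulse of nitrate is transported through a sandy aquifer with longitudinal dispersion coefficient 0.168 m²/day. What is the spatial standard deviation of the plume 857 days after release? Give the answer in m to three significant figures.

Dispersive spreading gives a Gaussian with σ² = 2Dt; advection only shifts the center.
σ = √(2 × 0.168 × 857) = 17.0 m.

17.0 m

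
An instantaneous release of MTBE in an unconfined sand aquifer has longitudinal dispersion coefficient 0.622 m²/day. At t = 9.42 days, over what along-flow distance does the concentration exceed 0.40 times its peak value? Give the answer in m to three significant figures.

9.27 m

The plume is Gaussian with σ = √(2Dt) = √(2 × 0.622 × 9.42) = 3.423 m.
C/C_peak = exp(−Δx²/(2σ²)) = 0.40 ⇒ Δx = σ·√(−2 ln 0.40) = 3.423 × 1.354 = 4.635 m.
Width = 2Δx = 9.27 m.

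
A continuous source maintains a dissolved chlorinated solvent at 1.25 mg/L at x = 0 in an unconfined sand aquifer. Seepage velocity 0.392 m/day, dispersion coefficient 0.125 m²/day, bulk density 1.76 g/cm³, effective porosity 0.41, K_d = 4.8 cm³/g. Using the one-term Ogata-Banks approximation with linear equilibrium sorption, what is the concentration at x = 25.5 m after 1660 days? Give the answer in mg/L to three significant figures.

1.07 mg/L

Retardation factor R = 1 + ρ_b·K_d/n = 1 + 1.76 × 4.8/0.41 = 21.60.
Sorption retards both mechanisms: v_R = v/R = 0.01815 m/day, D_R = D/R = 0.005787 m²/day.
v_R·t = 0.01815 × 1660 = 30.129 m; 2√(D_R t) = 6.199 m; argument = (25.5 − 30.129)/6.199 = -0.7467.
C = C₀ × ½·erfc(-0.7467) = 1.25 × 0.8545 = 1.07 mg/L.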